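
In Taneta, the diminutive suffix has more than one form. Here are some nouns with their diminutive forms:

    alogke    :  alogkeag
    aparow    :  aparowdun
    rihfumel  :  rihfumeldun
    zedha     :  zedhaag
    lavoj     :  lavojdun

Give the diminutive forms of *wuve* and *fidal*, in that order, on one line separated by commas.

The suffix is conditioned by the final sound: -dun when the stem ends in a consonant (*aparow*, *rihfumel*, *lavoj*); -ag when the stem ends in a vowel (*alogke*, *zedha*).
The final sound of *wuve* is /e/, which is a vowel, so the suffix is -ag, giving *wuveag*.
*fidal* — final sound /l/ (a consonant) → -dun → *fidaldun*.

wuveag, fidaldun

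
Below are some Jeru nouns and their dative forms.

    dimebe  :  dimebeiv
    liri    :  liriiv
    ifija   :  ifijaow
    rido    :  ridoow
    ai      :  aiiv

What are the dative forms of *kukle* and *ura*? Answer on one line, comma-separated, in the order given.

kukleiv, uraow

The pattern is front/back vowel harmony: -iv when the last vowel of the stem is a front vowel (*dimebe*, *liri*, *ai*); -ow when the last vowel of the stem is a back vowel (*ifija*, *rido*).
The last vowel of *kukle* is /e/, which is a front vowel, so the suffix is -iv, giving *kukleiv*.
*ura* — last vowel /a/ (a back vowel) → -ow → *uraow*.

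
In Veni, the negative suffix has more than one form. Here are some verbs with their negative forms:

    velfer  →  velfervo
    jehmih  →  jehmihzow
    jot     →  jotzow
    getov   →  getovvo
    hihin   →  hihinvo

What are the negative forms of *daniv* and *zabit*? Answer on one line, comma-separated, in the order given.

The suffix is conditioned by the final consonant: -zow when the stem ends in a voiceless consonant (*jehmih*, *jot*); -vo when the stem ends in a voiced consonant (*velfer*, *getov*, *hihin*).
The final consonant of *daniv* is /v/, which is voiced, so the suffix is -vo, giving *danivvo*.
*zabit*: final consonant = /t/, voiceless → -zow → *zabitzow*.

danivvo, zabitzow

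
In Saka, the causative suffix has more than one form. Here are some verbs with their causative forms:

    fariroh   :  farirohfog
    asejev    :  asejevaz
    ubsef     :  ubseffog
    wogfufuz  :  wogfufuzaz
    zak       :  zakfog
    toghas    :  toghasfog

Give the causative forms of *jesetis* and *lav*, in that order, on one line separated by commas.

jesetisfog, lavaz

The suffix is conditioned by the final consonant: -fog when the stem ends in a voiceless consonant (*fariroh*, *ubsef*, *zak*, *toghas*); -az when the stem ends in a voiced consonant (*asejev*, *wogfufuz*).
*jesetis*: final consonant = /s/, voiceless → -fog → *jesetisfog*.
The final consonant of *lav* is /v/, which is voiced, so the suffix is -az, giving *lavaz*.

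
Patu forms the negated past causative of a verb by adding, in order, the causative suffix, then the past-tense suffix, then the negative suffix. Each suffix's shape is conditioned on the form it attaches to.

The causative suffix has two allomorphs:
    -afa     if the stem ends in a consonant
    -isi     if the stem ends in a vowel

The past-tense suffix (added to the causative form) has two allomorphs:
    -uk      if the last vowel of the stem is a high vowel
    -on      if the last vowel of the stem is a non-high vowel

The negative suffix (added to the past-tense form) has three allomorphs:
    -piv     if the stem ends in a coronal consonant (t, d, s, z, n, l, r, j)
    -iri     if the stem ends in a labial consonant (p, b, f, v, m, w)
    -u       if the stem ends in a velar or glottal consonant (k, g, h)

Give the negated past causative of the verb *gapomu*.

gapomuisiuku

Since the final sound of *gapomu* is /u/ (a vowel), it takes -isi, giving *gapomuisi*.
Since the last vowel of the causative form *gapomuisi* is /i/ (a high vowel), it takes -uk, giving *gapomuisiuk*.
The final consonant of the past-tense form *gapomuisiuk* is /k/, which is velar/glottal, so the negative suffix is -u, giving *gapomuisiuku*.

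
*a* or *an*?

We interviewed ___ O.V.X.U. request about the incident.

an

The indefinite article is chosen by the initial *sound* of the following word, not its spelling.
The initialism *O.V.X.U.* is read letter by letter; the first letter, O, is pronounced /oʊ/, which begins with a vowel sound.
So the article is *an*: We interviewed an O.V.X.U. request about the incident.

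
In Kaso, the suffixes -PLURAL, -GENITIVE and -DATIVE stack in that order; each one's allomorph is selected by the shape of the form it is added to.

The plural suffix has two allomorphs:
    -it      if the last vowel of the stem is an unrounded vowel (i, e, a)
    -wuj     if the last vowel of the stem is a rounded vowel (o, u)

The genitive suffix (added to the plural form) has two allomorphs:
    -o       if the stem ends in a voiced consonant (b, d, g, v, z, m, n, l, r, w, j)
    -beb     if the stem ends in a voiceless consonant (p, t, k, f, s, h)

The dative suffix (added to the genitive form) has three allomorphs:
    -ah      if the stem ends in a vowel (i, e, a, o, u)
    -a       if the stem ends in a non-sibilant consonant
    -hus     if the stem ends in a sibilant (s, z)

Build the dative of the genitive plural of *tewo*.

tewowujoah

Since the last vowel of *tewo* is /o/ (a rounded vowel), it takes -wuj, giving *tewowuj*.
Since the final consonant of the plural form *tewowuj* is /j/ (voiced), it takes -o, giving *tewowujo*.
The final sound of the genitive form *tewowujo* is /o/, which is a vowel, so the dative suffix is -ah, giving *tewowujoah*.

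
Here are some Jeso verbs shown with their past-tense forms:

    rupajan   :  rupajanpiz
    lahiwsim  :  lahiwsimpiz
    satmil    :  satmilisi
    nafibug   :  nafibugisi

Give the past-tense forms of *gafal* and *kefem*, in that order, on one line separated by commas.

gafalisi, kefempiz

Looking at the final consonant of each stem: -piz when the stem ends in a nasal (*rupajan*, *lahiwsim*); -isi when the stem ends in a non-nasal consonant (*satmil*, *nafibug*).
*gafal*: final consonant = /l/, non-nasal → -isi → *gafalisi*.
*kefem*: final consonant = /m/, a nasal → -piz → *kefempiz*.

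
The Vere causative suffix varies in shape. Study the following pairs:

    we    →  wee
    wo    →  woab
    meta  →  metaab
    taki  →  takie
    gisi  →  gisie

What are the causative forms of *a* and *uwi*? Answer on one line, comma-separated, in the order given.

aab, uwie

The suffix is conditioned by the last vowel: -e when the last vowel of the stem is a front vowel (*we*, *taki*, *gisi*); -ab when the last vowel of the stem is a back vowel (*wo*, *meta*).
*a* — last vowel /a/ (a back vowel) → -ab → *aab*.
The last vowel of *uwi* is /i/, which is a front vowel, so the suffix is -e, giving *uwie*.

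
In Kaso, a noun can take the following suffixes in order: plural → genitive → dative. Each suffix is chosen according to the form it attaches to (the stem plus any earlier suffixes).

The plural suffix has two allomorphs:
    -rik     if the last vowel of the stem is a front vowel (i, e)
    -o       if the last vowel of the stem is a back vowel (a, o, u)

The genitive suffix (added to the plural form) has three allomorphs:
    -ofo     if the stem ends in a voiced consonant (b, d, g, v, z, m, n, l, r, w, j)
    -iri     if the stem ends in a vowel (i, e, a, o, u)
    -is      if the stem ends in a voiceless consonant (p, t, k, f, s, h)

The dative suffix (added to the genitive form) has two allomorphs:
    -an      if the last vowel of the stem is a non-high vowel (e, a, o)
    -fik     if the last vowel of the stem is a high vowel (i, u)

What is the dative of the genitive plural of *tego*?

*tego*: last vowel = /o/, a back vowel → -o → *tegoo*.
Since the final sound of the plural form *tegoo* is /o/ (a vowel), it takes -iri, giving *tegooiri*.
The genitive form *tegooiri*: last vowel = /i/, a high vowel → -fik → *tegooirifik*.

tegooirifik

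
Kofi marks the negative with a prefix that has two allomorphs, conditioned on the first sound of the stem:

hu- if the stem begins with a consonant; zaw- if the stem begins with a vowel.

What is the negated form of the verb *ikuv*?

*ikuv* — first sound /i/ (a vowel) → zaw- → *zawikuv*.

zawikuv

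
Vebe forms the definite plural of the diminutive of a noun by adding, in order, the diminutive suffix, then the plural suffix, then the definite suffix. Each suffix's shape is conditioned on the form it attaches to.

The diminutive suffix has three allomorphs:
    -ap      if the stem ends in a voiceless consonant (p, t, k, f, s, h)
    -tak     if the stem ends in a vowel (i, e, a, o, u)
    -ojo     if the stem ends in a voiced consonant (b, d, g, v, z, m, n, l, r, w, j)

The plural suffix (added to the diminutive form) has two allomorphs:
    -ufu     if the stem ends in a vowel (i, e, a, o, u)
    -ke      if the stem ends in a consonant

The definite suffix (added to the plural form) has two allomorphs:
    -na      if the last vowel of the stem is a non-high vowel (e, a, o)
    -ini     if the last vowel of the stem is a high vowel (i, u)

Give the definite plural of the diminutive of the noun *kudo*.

kudotakkena

*kudo* — final sound /o/ (a vowel) → -tak → *kudotak*.
The diminutive form *kudotak* — final sound /k/ (a consonant) → -ke → *kudotakke*.
The last vowel of the plural form *kudotakke* is /e/, which is a non-high vowel, so the definite suffix is -na, giving *kudotakkena*.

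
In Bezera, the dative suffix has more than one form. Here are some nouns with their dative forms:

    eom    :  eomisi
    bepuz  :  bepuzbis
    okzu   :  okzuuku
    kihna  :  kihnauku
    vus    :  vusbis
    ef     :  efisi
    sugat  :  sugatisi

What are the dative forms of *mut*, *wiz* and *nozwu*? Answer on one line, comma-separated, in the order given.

mutisi, wizbis, nozwuuku

The pattern is sibilance of the final sound: -bis when the stem ends in a sibilant (*bepuz*, *vus*); -isi when the stem ends in a non-sibilant consonant (*eom*, *ef*, *sugat*); -uku when the stem ends in a vowel (*okzu*, *kihna*).
*mut*: final sound = /t/, a non-sibilant consonant → -isi → *mutisi*.
The final sound of *wiz* is /z/, which is a sibilant, so the suffix is -bis, giving *wizbis*.
*nozwu* — final sound /u/ (a vowel) → -uku → *nozwuuku*.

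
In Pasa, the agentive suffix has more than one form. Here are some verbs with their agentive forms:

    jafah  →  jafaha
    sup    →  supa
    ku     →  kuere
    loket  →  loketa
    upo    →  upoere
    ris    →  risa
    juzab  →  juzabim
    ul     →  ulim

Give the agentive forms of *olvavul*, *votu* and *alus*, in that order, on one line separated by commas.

olvavulim, votuere, alusa

Looking at the final sound of each stem: -a when the stem ends in a voiceless consonant (*jafah*, *sup*, *loket*, *ris*); -im when the stem ends in a voiced consonant (*juzab*, *ul*); -ere when the stem ends in a vowel (*ku*, *upo*).
Since the final sound of *olvavul* is /l/ (a voiced consonant), it takes -im, giving *olvavulim*.
Since the final sound of *votu* is /u/ (a vowel), it takes -ere, giving *votuere*.
*alus* — final sound /s/ (a voiceless consonant) → -a → *alusa*.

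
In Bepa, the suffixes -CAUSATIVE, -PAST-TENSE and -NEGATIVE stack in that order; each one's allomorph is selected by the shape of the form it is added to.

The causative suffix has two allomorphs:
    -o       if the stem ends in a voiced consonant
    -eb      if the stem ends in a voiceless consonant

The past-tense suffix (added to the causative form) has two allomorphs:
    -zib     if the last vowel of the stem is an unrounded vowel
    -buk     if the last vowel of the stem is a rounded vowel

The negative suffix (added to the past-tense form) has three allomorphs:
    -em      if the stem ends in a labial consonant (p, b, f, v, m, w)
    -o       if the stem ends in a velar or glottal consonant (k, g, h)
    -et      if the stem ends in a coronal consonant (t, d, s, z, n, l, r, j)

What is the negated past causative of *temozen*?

temozenobuko

*temozen*: final consonant = /n/, voiced → -o → *temozeno*.
Since the last vowel of the causative form *temozeno* is /o/ (a rounded vowel), it takes -buk, giving *temozenobuk*.
Since the final consonant of the past-tense form *temozenobuk* is /k/ (velar/glottal), it takes -o, giving *temozenobuko*.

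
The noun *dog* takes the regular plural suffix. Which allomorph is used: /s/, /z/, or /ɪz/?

The stem *dog* ends in a voiced non-sibilant sound.
The plural suffix surfaces as /ɪz/ after sibilants, /s/ after other voiceless consonants, and /z/ after other voiced sounds.
So the plural -s on *dog* is pronounced /z/.

/z/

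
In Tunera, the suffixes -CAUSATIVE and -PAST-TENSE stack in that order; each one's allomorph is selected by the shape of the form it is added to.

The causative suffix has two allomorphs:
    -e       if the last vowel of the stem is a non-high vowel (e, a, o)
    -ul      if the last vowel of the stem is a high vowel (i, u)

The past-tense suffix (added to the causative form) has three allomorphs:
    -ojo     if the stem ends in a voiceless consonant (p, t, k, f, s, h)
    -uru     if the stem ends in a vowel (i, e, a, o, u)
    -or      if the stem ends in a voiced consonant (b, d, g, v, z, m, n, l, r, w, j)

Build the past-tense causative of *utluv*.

*utluv*: last vowel = /u/, a high vowel → -ul → *utluvul*.
The final sound of the causative form *utluvul* is /l/, which is a voiced consonant, so the past-tense suffix is -or, giving *utluvulor*.

utluvulor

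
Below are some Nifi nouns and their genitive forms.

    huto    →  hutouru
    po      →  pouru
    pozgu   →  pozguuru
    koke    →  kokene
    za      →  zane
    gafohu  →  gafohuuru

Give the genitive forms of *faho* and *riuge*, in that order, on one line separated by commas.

fahouru, riugene

The alternation tracks the last vowel of the stem — -uru when the last vowel of the stem is a rounded vowel (*huto*, *po*, *pozgu*, *gafohu*); -ne when the last vowel of the stem is an unrounded vowel (*koke*, *za*).
Since the last vowel of *faho* is /o/ (a rounded vowel), it takes -uru, giving *fahouru*.
*riuge*: last vowel = /e/, an unrounded vowel → -ne → *riugene*.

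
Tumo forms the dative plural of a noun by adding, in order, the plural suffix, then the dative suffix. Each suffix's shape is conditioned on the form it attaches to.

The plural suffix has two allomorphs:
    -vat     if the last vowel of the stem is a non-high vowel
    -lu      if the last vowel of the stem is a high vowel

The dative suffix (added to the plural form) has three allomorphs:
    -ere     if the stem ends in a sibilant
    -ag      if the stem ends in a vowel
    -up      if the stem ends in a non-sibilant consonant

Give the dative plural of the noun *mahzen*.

mahzenvatup

*mahzen*: last vowel = /e/, a non-high vowel → -vat → *mahzenvat*.
The plural form *mahzenvat*: final sound = /t/, a non-sibilant consonant → -up → *mahzenvatup*.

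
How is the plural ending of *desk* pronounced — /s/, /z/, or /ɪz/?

The stem *desk* ends in a voiceless non-sibilant consonant.
The plural suffix surfaces as /ɪz/ after sibilants, /s/ after other voiceless consonants, and /z/ after other voiced sounds.
So the plural -s on *desk* is pronounced /s/.

/s/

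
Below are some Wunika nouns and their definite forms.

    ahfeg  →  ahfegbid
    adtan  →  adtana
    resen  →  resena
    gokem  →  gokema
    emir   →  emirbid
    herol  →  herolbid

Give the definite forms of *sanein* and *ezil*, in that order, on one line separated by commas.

saneina, ezilbid

Looking at the final consonant of each stem: -a when the stem ends in a nasal (*adtan*, *resen*, *gokem*); -bid when the stem ends in a non-nasal consonant (*ahfeg*, *emir*, *herol*).
*sanein*: final consonant = /n/, a nasal → -a → *saneina*.
*ezil*: final consonant = /l/, non-nasal → -bid → *ezilbid*.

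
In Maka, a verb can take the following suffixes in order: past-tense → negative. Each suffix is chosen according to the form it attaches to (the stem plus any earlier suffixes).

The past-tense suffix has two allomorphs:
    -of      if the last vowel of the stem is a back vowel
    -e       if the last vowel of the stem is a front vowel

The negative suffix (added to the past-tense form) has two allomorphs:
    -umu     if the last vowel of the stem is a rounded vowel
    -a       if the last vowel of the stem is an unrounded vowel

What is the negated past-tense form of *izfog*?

*izfog* — last vowel /o/ (a back vowel) → -of → *izfogof*.
The last vowel of the past-tense form *izfogof* is /o/, which is a rounded vowel, so the negative suffix is -umu, giving *izfogofumu*.

izfogofumu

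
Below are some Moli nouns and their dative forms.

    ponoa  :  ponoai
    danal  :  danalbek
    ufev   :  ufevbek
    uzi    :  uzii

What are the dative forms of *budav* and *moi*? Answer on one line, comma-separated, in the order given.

Looking at the final sound of each stem: -bek when the stem ends in a consonant (*danal*, *ufev*); -i when the stem ends in a vowel (*ponoa*, *uzi*).
*budav*: final sound = /v/, a consonant → -bek → *budavbek*.
*moi* — final sound /i/ (a vowel) → -i → *moii*.

budavbek, moii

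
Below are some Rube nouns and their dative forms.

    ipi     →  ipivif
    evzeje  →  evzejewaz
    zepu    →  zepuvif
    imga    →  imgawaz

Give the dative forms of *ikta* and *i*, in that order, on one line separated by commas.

The alternation tracks the last vowel of the stem — -vif when the last vowel of the stem is a high vowel (*ipi*, *zepu*); -waz when the last vowel of the stem is a non-high vowel (*evzeje*, *imga*).
The last vowel of *ikta* is /a/, which is a non-high vowel, so the suffix is -waz, giving *iktawaz*.
Since the last vowel of *i* is /i/ (a high vowel), it takes -vif, giving *ivif*.

iktawaz, ivif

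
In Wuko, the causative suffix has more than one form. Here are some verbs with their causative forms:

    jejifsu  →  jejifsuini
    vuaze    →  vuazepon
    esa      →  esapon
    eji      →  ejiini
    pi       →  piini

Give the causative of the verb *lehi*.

The suffix is conditioned by the last vowel: -ini when the last vowel of the stem is a high vowel (*jejifsu*, *eji*, *pi*); -pon when the last vowel of the stem is a non-high vowel (*vuaze*, *esa*).
The last vowel of *lehi* is /i/, which is a high vowel, so the suffix is -ini, giving *lehiini*.

lehiini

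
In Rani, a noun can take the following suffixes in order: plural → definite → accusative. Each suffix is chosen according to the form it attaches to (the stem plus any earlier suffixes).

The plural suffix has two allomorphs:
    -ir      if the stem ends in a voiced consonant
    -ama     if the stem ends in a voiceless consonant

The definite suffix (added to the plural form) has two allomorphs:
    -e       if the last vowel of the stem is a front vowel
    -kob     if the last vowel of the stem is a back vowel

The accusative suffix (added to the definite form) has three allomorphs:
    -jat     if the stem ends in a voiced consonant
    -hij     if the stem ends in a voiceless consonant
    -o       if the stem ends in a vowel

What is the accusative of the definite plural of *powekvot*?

Since the final consonant of *powekvot* is /t/ (voiceless), it takes -ama, giving *powekvotama*.
The last vowel of the plural form *powekvotama* is /a/, which is a back vowel, so the definite suffix is -kob, giving *powekvotamakob*.
The definite form *powekvotamakob* — final sound /b/ (a voiced consonant) → -jat → *powekvotamakobjat*.

powekvotamakobjat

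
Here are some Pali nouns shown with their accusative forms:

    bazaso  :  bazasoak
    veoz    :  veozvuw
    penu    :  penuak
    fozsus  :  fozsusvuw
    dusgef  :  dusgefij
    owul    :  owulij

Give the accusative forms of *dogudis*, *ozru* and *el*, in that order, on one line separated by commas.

The suffix is conditioned by the final sound: -vuw when the stem ends in a sibilant (*veoz*, *fozsus*); -ij when the stem ends in a non-sibilant consonant (*dusgef*, *owul*); -ak when the stem ends in a vowel (*bazaso*, *penu*).
*dogudis* — final sound /s/ (a sibilant) → -vuw → *dogudisvuw*.
*ozru* — final sound /u/ (a vowel) → -ak → *ozruak*.
The final sound of *el* is /l/, which is a non-sibilant consonant, so the suffix is -ij, giving *elij*.

dogudisvuw, ozruak, elij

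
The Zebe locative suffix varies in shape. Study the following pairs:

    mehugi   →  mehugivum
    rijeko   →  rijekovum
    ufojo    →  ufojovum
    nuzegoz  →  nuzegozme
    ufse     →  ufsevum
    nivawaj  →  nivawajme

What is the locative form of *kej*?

kejme

The suffix is conditioned by the final sound: -me when the stem ends in a consonant (*nuzegoz*, *nivawaj*); -vum when the stem ends in a vowel (*mehugi*, *rijeko*, *ufojo*, *ufse*).
*kej* — final sound /j/ (a consonant) → -me → *kejme*.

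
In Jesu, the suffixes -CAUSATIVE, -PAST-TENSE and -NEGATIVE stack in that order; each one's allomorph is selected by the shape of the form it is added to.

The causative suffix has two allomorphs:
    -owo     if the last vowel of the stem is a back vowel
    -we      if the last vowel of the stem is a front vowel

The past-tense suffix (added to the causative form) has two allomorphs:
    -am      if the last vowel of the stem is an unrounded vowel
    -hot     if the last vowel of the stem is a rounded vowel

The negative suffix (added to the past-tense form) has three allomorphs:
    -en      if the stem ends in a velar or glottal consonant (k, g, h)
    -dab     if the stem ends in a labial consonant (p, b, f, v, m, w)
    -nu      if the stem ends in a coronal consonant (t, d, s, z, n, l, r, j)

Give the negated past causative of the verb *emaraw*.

The last vowel of *emaraw* is /a/, which is a back vowel, so the causative suffix is -owo, giving *emarawowo*.
The last vowel of the causative form *emarawowo* is /o/, which is a rounded vowel, so the past-tense suffix is -hot, giving *emarawowohot*.
The past-tense form *emarawowohot* — final consonant /t/ (coronal) → -nu → *emarawowohotnu*.

emarawowohotnu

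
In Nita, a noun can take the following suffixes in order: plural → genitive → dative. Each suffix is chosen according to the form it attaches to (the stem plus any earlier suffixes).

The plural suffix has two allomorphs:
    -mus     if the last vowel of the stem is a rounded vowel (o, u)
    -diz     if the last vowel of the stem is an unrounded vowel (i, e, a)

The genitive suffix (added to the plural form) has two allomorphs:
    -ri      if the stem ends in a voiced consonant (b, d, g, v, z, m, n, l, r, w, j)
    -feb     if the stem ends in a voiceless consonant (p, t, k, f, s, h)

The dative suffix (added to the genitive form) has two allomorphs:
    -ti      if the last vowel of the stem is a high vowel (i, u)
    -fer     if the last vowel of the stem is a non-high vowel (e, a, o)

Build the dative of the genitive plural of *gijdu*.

*gijdu* — last vowel /u/ (a rounded vowel) → -mus → *gijdumus*.
Since the final consonant of the plural form *gijdumus* is /s/ (voiceless), it takes -feb, giving *gijdumusfeb*.
Since the last vowel of the genitive form *gijdumusfeb* is /e/ (a non-high vowel), it takes -fer, giving *gijdumusfebfer*.

gijdumusfebfer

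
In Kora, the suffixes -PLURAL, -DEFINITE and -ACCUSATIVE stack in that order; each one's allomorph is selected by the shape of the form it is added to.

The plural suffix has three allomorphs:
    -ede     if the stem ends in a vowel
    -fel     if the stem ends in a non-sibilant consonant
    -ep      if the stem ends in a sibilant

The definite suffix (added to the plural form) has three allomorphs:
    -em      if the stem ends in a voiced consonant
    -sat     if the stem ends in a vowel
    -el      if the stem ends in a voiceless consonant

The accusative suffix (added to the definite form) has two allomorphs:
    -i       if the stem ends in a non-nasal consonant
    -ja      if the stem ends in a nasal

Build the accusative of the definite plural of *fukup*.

fukupfelemja

The final sound of *fukup* is /p/, which is a non-sibilant consonant, so the plural suffix is -fel, giving *fukupfel*.
The final sound of the plural form *fukupfel* is /l/, which is a voiced consonant, so the definite suffix is -em, giving *fukupfelem*.
The definite form *fukupfelem* — final consonant /m/ (a nasal) → -ja → *fukupfelemja*.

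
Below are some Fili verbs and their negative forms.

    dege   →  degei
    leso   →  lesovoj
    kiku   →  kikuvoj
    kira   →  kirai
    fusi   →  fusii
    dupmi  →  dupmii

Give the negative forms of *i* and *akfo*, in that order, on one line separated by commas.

ii, akfovoj

The pattern is rounding harmony: -voj when the last vowel of the stem is a rounded vowel (*leso*, *kiku*); -i when the last vowel of the stem is an unrounded vowel (*dege*, *kira*, *fusi*, *dupmi*).
*i* — last vowel /i/ (an unrounded vowel) → -i → *ii*.
The last vowel of *akfo* is /o/, which is a rounded vowel, so the suffix is -voj, giving *akfovoj*.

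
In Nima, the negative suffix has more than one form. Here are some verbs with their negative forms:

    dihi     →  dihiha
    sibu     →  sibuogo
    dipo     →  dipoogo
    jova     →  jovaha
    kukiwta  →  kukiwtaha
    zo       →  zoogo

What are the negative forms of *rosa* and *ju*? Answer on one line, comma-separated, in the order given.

rosaha, juogo

The alternation tracks the last vowel of the stem — -ogo when the last vowel of the stem is a rounded vowel (*sibu*, *dipo*, *zo*); -ha when the last vowel of the stem is an unrounded vowel (*dihi*, *jova*, *kukiwta*).
Since the last vowel of *rosa* is /a/ (an unrounded vowel), it takes -ha, giving *rosaha*.
*ju*: last vowel = /u/, a rounded vowel → -ogo → *juogo*.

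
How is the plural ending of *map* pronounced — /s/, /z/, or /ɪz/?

The stem *map* ends in a voiceless non-sibilant consonant.
The plural suffix surfaces as /ɪz/ after sibilants, /s/ after other voiceless consonants, and /z/ after other voiced sounds.
So the plural -s on *map* is pronounced /s/.

/s/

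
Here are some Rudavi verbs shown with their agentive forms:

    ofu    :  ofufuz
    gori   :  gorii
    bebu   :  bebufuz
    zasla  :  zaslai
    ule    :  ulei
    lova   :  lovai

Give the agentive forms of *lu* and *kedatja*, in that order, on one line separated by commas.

lufuz, kedatjai

The pattern is rounding harmony: -fuz when the last vowel of the stem is a rounded vowel (*ofu*, *bebu*); -i when the last vowel of the stem is an unrounded vowel (*gori*, *zasla*, *ule*, *lova*).
Since the last vowel of *lu* is /u/ (a rounded vowel), it takes -fuz, giving *lufuz*.
*kedatja*: last vowel = /a/, an unrounded vowel → -i → *kedatjai*.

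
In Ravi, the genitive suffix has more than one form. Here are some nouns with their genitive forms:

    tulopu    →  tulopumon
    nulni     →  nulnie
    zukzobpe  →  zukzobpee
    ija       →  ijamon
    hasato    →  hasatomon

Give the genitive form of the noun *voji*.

vojie

The pattern is front/back vowel harmony: -e when the last vowel of the stem is a front vowel (*nulni*, *zukzobpe*); -mon when the last vowel of the stem is a back vowel (*tulopu*, *ija*, *hasato*).
The last vowel of *voji* is /i/, which is a front vowel, so the suffix is -e, giving *vojie*.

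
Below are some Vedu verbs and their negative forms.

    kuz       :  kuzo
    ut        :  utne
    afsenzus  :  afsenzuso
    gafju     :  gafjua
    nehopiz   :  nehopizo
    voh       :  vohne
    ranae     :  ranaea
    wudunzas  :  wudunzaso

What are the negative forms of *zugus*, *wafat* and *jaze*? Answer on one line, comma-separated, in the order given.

The alternation tracks the final sound of the stem — -o when the stem ends in a sibilant (*kuz*, *afsenzus*, *nehopiz*, *wudunzas*); -ne when the stem ends in a non-sibilant consonant (*ut*, *voh*); -a when the stem ends in a vowel (*gafju*, *ranae*).
Since the final sound of *zugus* is /s/ (a sibilant), it takes -o, giving *zuguso*.
*wafat*: final sound = /t/, a non-sibilant consonant → -ne → *wafatne*.
*jaze* — final sound /e/ (a vowel) → -a → *jazea*.

zuguso, wafatne, jazea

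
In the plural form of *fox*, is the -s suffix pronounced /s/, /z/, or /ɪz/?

The stem *fox* ends in a sibilant (/s, z, ʃ, ʒ, tʃ, dʒ/).
The plural suffix surfaces as /ɪz/ after sibilants, /s/ after other voiceless consonants, and /z/ after other voiced sounds.
So the plural -s on *fox* is pronounced /ɪz/.

/ɪz/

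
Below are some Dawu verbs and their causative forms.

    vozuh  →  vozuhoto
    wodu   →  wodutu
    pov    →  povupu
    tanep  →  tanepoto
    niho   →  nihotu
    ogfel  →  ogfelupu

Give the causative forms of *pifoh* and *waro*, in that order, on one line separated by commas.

pifohoto, warotu

The alternation tracks the final sound of the stem — -oto when the stem ends in a voiceless consonant (*vozuh*, *tanep*); -upu when the stem ends in a voiced consonant (*pov*, *ogfel*); -tu when the stem ends in a vowel (*wodu*, *niho*).
*pifoh* — final sound /h/ (a voiceless consonant) → -oto → *pifohoto*.
Since the final sound of *waro* is /o/ (a vowel), it takes -tu, giving *warotu*.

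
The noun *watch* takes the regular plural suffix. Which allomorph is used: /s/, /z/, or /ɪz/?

The stem *watch* ends in a sibilant (/s, z, ʃ, ʒ, tʃ, dʒ/).
The plural suffix surfaces as /ɪz/ after sibilants, /s/ after other voiceless consonants, and /z/ after other voiced sounds.
So the plural -s on *watch* is pronounced /ɪz/.

/ɪz/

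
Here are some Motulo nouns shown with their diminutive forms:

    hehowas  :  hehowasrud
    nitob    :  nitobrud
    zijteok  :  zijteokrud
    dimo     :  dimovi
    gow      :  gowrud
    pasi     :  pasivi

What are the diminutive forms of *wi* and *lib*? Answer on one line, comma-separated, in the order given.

wivi, librud

Looking at the final sound of each stem: -rud when the stem ends in a consonant (*hehowas*, *nitob*, *zijteok*, *gow*); -vi when the stem ends in a vowel (*dimo*, *pasi*).
Since the final sound of *wi* is /i/ (a vowel), it takes -vi, giving *wivi*.
*lib*: final sound = /b/, a consonant → -rud → *librud*.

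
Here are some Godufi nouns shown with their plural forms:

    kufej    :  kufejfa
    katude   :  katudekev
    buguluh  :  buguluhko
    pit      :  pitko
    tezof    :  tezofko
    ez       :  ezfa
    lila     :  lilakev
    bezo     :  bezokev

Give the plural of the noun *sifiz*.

The alternation tracks the final sound of the stem — -ko when the stem ends in a voiceless consonant (*buguluh*, *pit*, *tezof*); -fa when the stem ends in a voiced consonant (*kufej*, *ez*); -kev when the stem ends in a vowel (*katude*, *lila*, *bezo*).
*sifiz*: final sound = /z/, a voiced consonant → -fa → *sifizfa*.

sifizfa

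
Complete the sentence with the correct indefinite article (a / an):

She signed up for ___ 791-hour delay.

a

The indefinite article is chosen by the initial *sound* of the following word, not its spelling.
The number *791* is spoken "seven hundred …", beginning with /ˈsɛvən/ — a consonant sound.
So the article is *a*: She signed up for a 791-hour delay.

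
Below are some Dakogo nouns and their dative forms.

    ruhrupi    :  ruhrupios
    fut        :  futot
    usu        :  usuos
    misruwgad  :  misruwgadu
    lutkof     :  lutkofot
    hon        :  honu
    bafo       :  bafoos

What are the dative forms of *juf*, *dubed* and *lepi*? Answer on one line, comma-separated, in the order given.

The pattern is voicing of the final sound: -ot when the stem ends in a voiceless consonant (*fut*, *lutkof*); -u when the stem ends in a voiced consonant (*misruwgad*, *hon*); -os when the stem ends in a vowel (*ruhrupi*, *usu*, *bafo*).
*juf* — final sound /f/ (a voiceless consonant) → -ot → *jufot*.
*dubed* — final sound /d/ (a voiced consonant) → -u → *dubedu*.
Since the final sound of *lepi* is /i/ (a vowel), it takes -os, giving *lepios*.

jufot, dubedu, lepios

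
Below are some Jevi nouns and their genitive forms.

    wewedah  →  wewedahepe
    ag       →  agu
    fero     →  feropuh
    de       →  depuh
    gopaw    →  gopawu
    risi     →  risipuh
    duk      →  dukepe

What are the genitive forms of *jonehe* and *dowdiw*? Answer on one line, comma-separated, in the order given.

The suffix is conditioned by the final sound: -epe when the stem ends in a voiceless consonant (*wewedah*, *duk*); -u when the stem ends in a voiced consonant (*ag*, *gopaw*); -puh when the stem ends in a vowel (*fero*, *de*, *risi*).
Since the final sound of *jonehe* is /e/ (a vowel), it takes -puh, giving *jonehepuh*.
The final sound of *dowdiw* is /w/, which is a voiced consonant, so the suffix is -u, giving *dowdiwu*.

jonehepuh, dowdiwu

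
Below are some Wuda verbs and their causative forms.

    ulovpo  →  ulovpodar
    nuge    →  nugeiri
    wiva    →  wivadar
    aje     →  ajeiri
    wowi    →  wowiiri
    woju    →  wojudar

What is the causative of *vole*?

voleiri

The pattern is front/back vowel harmony: -iri when the last vowel of the stem is a front vowel (*nuge*, *aje*, *wowi*); -dar when the last vowel of the stem is a back vowel (*ulovpo*, *wiva*, *woju*).
*vole* — last vowel /e/ (a front vowel) → -iri → *voleiri*.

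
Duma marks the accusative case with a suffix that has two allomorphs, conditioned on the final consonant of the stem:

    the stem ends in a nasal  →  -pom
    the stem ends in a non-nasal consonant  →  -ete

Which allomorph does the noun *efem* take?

Since the final consonant of *efem* is /m/ (a nasal), it takes -pom.

-pom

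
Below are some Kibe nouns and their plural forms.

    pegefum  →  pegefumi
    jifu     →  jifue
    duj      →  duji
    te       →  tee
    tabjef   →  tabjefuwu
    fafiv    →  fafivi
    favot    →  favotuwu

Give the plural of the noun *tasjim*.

tasjimi

Looking at the final sound of each stem: -uwu when the stem ends in a voiceless consonant (*tabjef*, *favot*); -i when the stem ends in a voiced consonant (*pegefum*, *duj*, *fafiv*); -e when the stem ends in a vowel (*jifu*, *te*).
*tasjim*: final sound = /m/, a voiced consonant → -i → *tasjimi*.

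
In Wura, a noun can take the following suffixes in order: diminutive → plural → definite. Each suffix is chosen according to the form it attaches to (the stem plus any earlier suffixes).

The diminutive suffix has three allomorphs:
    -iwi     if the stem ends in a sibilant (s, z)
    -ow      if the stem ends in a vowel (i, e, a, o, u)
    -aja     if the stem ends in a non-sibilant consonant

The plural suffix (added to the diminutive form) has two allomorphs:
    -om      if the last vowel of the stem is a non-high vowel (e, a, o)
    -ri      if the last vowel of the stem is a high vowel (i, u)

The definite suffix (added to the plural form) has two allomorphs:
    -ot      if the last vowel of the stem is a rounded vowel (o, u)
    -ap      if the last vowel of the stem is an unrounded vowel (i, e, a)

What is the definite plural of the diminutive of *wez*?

The final sound of *wez* is /z/, which is a sibilant, so the diminutive suffix is -iwi, giving *weziwi*.
The diminutive form *weziwi* — last vowel /i/ (a high vowel) → -ri → *weziwiri*.
The plural form *weziwiri* — last vowel /i/ (an unrounded vowel) → -ap → *weziwiriap*.

weziwiriap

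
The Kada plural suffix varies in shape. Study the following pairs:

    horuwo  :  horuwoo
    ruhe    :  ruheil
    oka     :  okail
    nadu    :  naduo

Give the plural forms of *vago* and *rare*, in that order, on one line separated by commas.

vagoo, rareil

Looking at the last vowel of each stem: -o when the last vowel of the stem is a rounded vowel (*horuwo*, *nadu*); -il when the last vowel of the stem is an unrounded vowel (*ruhe*, *oka*).
*vago* — last vowel /o/ (a rounded vowel) → -o → *vagoo*.
The last vowel of *rare* is /e/, which is an unrounded vowel, so the suffix is -il, giving *rareil*.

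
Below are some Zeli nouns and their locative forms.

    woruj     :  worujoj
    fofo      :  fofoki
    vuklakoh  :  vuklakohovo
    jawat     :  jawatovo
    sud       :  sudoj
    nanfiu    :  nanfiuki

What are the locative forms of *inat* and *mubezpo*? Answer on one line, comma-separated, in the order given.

inatovo, mubezpoki

The pattern is voicing of the final sound: -ovo when the stem ends in a voiceless consonant (*vuklakoh*, *jawat*); -oj when the stem ends in a voiced consonant (*woruj*, *sud*); -ki when the stem ends in a vowel (*fofo*, *nanfiu*).
*inat* — final sound /t/ (a voiceless consonant) → -ovo → *inatovo*.
Since the final sound of *mubezpo* is /o/ (a vowel), it takes -ki, giving *mubezpoki*.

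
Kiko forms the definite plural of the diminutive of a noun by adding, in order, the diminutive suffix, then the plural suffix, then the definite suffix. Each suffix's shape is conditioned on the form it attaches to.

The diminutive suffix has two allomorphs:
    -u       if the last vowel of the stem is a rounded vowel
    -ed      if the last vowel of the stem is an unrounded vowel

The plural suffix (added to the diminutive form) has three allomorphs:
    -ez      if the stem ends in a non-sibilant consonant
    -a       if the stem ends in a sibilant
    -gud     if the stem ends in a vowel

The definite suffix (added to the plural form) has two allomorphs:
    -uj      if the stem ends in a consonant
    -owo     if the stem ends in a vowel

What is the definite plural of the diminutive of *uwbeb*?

The last vowel of *uwbeb* is /e/, which is an unrounded vowel, so the diminutive suffix is -ed, giving *uwbebed*.
The final sound of the diminutive form *uwbebed* is /d/, which is a non-sibilant consonant, so the plural suffix is -ez, giving *uwbebedez*.
Since the final sound of the plural form *uwbebedez* is /z/ (a consonant), it takes -uj, giving *uwbebedezuj*.

uwbebedezuj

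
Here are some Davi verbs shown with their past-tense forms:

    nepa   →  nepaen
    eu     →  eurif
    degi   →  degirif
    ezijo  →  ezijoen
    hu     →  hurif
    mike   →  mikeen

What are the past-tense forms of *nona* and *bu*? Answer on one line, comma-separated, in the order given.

nonaen, burif

Looking at the last vowel of each stem: -rif when the last vowel of the stem is a high vowel (*eu*, *degi*, *hu*); -en when the last vowel of the stem is a non-high vowel (*nepa*, *ezijo*, *mike*).
*nona*: last vowel = /a/, a non-high vowel → -en → *nonaen*.
The last vowel of *bu* is /u/, which is a high vowel, so the suffix is -rif, giving *burif*.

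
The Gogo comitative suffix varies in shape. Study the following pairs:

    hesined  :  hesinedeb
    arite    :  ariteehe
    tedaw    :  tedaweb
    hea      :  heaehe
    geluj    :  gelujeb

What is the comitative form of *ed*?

edeb

The alternation tracks the final sound of the stem — -eb when the stem ends in a consonant (*hesined*, *tedaw*, *geluj*); -ehe when the stem ends in a vowel (*arite*, *hea*).
The final sound of *ed* is /d/, which is a consonant, so the suffix is -eb, giving *edeb*.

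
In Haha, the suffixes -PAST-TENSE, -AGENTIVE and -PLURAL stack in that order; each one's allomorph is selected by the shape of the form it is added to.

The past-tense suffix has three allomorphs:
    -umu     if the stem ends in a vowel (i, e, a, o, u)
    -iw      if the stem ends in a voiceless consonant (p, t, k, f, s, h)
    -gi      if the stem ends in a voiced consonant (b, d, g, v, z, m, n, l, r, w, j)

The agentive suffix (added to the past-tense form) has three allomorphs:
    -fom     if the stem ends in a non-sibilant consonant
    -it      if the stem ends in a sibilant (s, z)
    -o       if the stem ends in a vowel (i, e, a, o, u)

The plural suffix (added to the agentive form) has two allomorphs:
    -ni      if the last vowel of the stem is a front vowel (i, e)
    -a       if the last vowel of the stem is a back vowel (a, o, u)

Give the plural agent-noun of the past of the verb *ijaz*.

ijazgioa

*ijaz*: final sound = /z/, a voiced consonant → -gi → *ijazgi*.
The past-tense form *ijazgi* — final sound /i/ (a vowel) → -o → *ijazgio*.
The agentive form *ijazgio* — last vowel /o/ (a back vowel) → -a → *ijazgioa*.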